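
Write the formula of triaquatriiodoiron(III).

[Fe(H2O)3I3]

Ligands: 3 iodo (I, -1), 3 aqua (H2O, neutral). Ligand charge sum = -3.
With Fe in oxidation state +3, the complex ion is [Fe...].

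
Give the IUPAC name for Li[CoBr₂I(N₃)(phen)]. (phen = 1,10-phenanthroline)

lithium azidodibromoiodo(1,10-phenanthroline)cobaltate(III)

The 1 lithium counter-ion carries a total charge of +1, so each complex ion is 1−.
Ligand charges: 1×1,10-phenanthroline (neutral), 1×azido (-1 each), 2×bromo (-1 each), 1×iodo (-1 each); total -4. So Co + (-4) = 1−, giving Co = +3.
Ligands are named alphabetically: azido before bromo before iodo before phenanthroline.
The complex ion is anionic, so cobalt takes the -ate form cobaltate(III).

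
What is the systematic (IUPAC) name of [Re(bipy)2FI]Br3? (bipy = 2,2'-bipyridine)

bis(2,2'-bipyridine)fluoroiodorhenium(V) bromide

The 3 bromide counter-ions carry a total charge of -3, so each complex ion is 3+.
Ligand charges: 2×2,2'-bipyridine (neutral), 1×iodo (-1 each), 1×fluoro (-1 each); total -2. So Re + (-2) = 3+, giving Re = +5.
Ligands are named alphabetically: bipyridine before fluoro before iodo.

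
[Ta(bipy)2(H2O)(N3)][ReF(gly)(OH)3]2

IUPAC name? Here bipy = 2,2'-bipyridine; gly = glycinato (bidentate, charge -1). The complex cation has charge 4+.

The complex cation is given as 4+; its ligand charges sum to -1, so Ta = +5.
With 2 anions per cation, each anion must be 4/2 = 2−.
Anion: ligand charges sum to -5; for the ion to be 2−, Re = +3.

aquaazidobis(2,2'-bipyridine)tantalum(V) fluoro(glycinato)trihydroxorhenate(III)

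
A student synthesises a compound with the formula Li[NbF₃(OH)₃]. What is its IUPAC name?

The 1 lithium counter-ion carries a total charge of +1, so each complex ion is 1−.
Ligand charges: 3×fluoro (-1 each), 3×hydroxo (-1 each); total -6. So Nb + (-6) = 1−, giving Nb = +5.
Ligands are named alphabetically: fluoro before hydroxo.
The complex ion is anionic, so niobium takes the -ate form niobate(V).

lithium trifluorotrihydroxoniobate(V)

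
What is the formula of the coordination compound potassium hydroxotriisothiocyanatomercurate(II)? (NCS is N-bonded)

Ligands: 3 isothiocyanato (NCS, -1), 1 hydroxo (OH, -1). Ligand charge sum = -4.
Charge balance with potassium (+1) requires 1 complex ion per 2 potassium.

K2[Hg(NCS)3(OH)]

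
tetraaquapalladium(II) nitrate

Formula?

Ligands: 4 aqua (H2O, neutral). Ligand charge sum = 0.
With Pd in oxidation state +2, the complex ion is [Pd...]^2+.
Charge balance with nitrate (-1) requires 1 complex ion per 2 nitrate.

[Pd(H2O)4](NO3)2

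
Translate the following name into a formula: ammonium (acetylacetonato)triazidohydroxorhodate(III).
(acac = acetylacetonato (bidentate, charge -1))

Ligands: 3 azido (N3, -1), 1 hydroxo (OH, -1), 1 acetylacetonato (acac, -1). Ligand charge sum = -5.
With Rh in oxidation state +3, the complex ion is [Rh...]^2−.
Charge balance with ammonium (+1) requires 1 complex ion per 2 ammonium.

(NH4)2[Rh(acac)(N3)3(OH)]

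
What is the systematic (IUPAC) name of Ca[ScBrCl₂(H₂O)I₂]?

The 1 calcium counter-ion carries a total charge of +2, so each complex ion is 2−.
Ligand charges: 2×iodo (-1 each), 1×bromo (-1 each), 1×aqua (neutral), 2×chloro (-1 each); total -5. So Sc + (-5) = 2−, giving Sc = +3.
Ligands are named alphabetically: aqua before bromo before chloro before iodo.
The complex ion is anionic, so scandium takes the -ate form scandate(III).

calcium aquabromodichlorodiiodoscandate(III)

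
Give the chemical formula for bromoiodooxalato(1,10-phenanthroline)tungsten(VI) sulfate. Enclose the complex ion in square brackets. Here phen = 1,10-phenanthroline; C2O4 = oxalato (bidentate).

[WBr(C2O4)I(phen)]SO4

Ligands: 1 1,10-phenanthroline (phen, neutral), 1 iodo (I, -1), 1 oxalato (C2O4, -2), 1 bromo (Br, -1). Ligand charge sum = -4.
Charge balance with sulfate (-2) requires 1 complex ion per 1 sulfate.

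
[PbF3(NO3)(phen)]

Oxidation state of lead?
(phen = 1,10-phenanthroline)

No counter-ion: the bracketed complex is neutral.
Ligand charges: 1×phen neutral; 3×F = -3; 1×NO3 = -1; sum -4.
Pb + (-4) = 0 ⇒ Pb is +4.

+4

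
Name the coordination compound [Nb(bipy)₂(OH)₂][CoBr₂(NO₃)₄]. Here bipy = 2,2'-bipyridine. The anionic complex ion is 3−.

bis(2,2'-bipyridine)dihydroxoniobium(V) dibromotetranitratocobaltate(III)

The complex anion is given as 3−; its ligand charges sum to -6, so Co = +3.
A 1:1 salt means the cation carries the equal and opposite charge, 3+.
Cation: ligand charges sum to -2; for the ion to be 3+, Nb = +5.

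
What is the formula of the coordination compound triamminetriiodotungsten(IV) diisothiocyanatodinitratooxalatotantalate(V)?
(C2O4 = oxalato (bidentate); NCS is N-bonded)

[WI3(NH3)3][Ta(C2O4)(NCS)2(NO3)2]

Cation [W…]: ligand charges -3, W(IV) ⇒ ion charge 1+.
Anion [Ta…]: ligand charges -6, Ta(V) ⇒ ion charge 1−.
One 1+ cation balances one 1− anion.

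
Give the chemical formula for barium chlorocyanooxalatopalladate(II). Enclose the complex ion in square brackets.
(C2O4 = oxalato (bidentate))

Ba[Pd(C2O4)Cl(CN)]

Ligands: 1 cyano (CN, -1), 1 chloro (Cl, -1), 1 oxalato (C2O4, -2). Ligand charge sum = -4.
Charge balance with barium (+2) requires 1 complex ion per 1 barium.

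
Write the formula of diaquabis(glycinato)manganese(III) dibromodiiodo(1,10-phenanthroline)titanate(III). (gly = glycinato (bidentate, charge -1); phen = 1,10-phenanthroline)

Cation [Mn…]: ligand charges -2, Mn(III) ⇒ ion charge 1+.
Anion [Ti…]: ligand charges -4, Ti(III) ⇒ ion charge 1−.
One 1+ cation balances one 1− anion.

[Mn(gly)2(H2O)2][TiBr2I2(phen)]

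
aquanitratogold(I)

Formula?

[Au(H2O)(NO3)]

Ligands: 1 aqua (H2O, neutral), 1 nitrato (NO3, -1). Ligand charge sum = -1.
With Au in oxidation state +1, the complex ion is [Au...].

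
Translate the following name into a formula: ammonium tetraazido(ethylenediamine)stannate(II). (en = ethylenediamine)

(NH4)2[Sn(en)(N3)4]

Ligands: 4 azido (N3, -1), 1 ethylenediamine (en, neutral). Ligand charge sum = -4.
With Sn in oxidation state +2, the complex ion is [Sn...]^2−.
Charge balance with ammonium (+1) requires 1 complex ion per 2 ammonium.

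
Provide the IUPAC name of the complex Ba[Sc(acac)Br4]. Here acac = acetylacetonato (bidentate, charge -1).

The 1 barium counter-ion carries a total charge of +2, so each complex ion is 2−.
Ligand charges: 4×bromo (-1 each), 1×acetylacetonato (-1 each); total -5. So Sc + (-5) = 2−, giving Sc = +3.
The complex ion is anionic, so scandium takes the -ate form scandate(III).

barium (acetylacetonato)tetrabromoscandate(III)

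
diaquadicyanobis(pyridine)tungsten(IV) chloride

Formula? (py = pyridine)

[W(CN)2(H2O)2(py)2]Cl2

Ligands: 2 pyridine (py, neutral), 2 aqua (H2O, neutral), 2 cyano (CN, -1). Ligand charge sum = -2.
With W in oxidation state +4, the complex ion is [W...]^2+.
Charge balance with chloride (-1) requires 1 complex ion per 2 chloride.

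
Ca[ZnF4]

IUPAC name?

calcium tetrafluorozincate(II)

The 1 calcium counter-ion carries a total charge of +2, so each complex ion is 2−.
Ligand charges: 4×fluoro (-1 each); total -4. So Zn + (-4) = 2−, giving Zn = +2.
The complex ion is anionic, so zinc takes the -ate form zincate(II).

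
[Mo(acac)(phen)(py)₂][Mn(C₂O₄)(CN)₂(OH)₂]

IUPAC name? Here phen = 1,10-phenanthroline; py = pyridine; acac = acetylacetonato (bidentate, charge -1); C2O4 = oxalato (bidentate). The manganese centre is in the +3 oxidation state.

Both ions are complex: the cation is named first with the plain metal name, the anion second with the -ate form; each ion's ligands are alphabetised independently.
Mn is given as +3; the anion's ligand charges sum to -6, so the complex anion is 3−.
A 1:1 salt means the cation carries the equal and opposite charge, 3+.
Cation: ligand charges sum to -1; for the ion to be 3+, Mo = +4.

(acetylacetonato)(1,10-phenanthroline)bis(pyridine)molybdenum(IV) dicyanodihydroxooxalatomanganate(III)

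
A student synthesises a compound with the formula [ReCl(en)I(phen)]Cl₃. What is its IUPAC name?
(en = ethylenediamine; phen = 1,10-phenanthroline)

The 3 chloride counter-ions carry a total charge of -3, so each complex ion is 3+.
Ligand charges: 1×ethylenediamine (neutral), 1×1,10-phenanthroline (neutral), 1×iodo (-1 each), 1×chloro (-1 each); total -2. So Re + (-2) = 3+, giving Re = +5.
Ligands are named alphabetically: chloro before ethylenediamine before iodo before phenanthroline.

chloro(ethylenediamine)iodo(1,10-phenanthroline)rhenium(V) chloride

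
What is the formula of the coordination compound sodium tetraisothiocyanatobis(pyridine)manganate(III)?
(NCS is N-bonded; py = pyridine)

Ligands: 4 isothiocyanato (NCS, -1), 2 pyridine (py, neutral). Ligand charge sum = -4.
With Mn in oxidation state +3, the complex ion is [Mn...]^1−.
Charge balance with sodium (+1) requires 1 complex ion per 1 sodium.

Na[Mn(NCS)4(py)2]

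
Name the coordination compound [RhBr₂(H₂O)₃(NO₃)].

triaquadibromonitratorhodium(III)

There is no counter-ion, so the complex is neutral overall.
Ligand charges: 3×aqua (neutral), 2×bromo (-1 each), 1×nitrato (-1 each); total -3. So Rh + (-3) = 0, giving Rh = +3.
Ligands are named alphabetically: aqua before bromo before nitrato.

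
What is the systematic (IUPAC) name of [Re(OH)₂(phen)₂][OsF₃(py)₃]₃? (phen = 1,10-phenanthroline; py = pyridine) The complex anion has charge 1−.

dihydroxobis(1,10-phenanthroline)rhenium(V) trifluorotris(pyridine)osmate(II)

Both ions are complex: the cation is named first with the plain metal name, the anion second with the -ate form; each ion's ligands are alphabetised independently.
The complex anion is given as 1−; its ligand charges sum to -3, so Os = +2.
With 3 anions per cation, the cation must be 3×1 = 3+.
Cation: ligand charges sum to -2; for the ion to be 3+, Re = +5.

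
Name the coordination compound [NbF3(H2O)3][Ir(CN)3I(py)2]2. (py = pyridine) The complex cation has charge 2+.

Both ions are complex: the cation is named first with the plain metal name, the anion second with the -ate form; each ion's ligands are alphabetised independently.
The complex cation is given as 2+; its ligand charges sum to -3, so Nb = +5.
With 2 anions per cation, each anion must be 2/2 = 1−.
Anion: ligand charges sum to -4; for the ion to be 1−, Ir = +3.

triaquatrifluoroniobium(V) tricyanoiodobis(pyridine)iridate(III)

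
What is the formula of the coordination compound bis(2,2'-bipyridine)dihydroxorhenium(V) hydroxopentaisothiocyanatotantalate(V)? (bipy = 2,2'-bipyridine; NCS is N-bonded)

[Re(bipy)2(OH)2][Ta(NCS)5(OH)]3

Cation [Re…]: ligand charges -2, Re(V) ⇒ ion charge 3+.
Anion [Ta…]: ligand charges -6, Ta(V) ⇒ ion charge 1−.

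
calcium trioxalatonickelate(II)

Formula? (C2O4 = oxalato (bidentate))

Ca2[Ni(C2O4)3]

Ligands: 3 oxalato (C2O4, -2). Ligand charge sum = -6.
With Ni in oxidation state +2, the complex ion is [Ni...]^4−.
Charge balance with calcium (+2) requires 1 complex ion per 2 calcium.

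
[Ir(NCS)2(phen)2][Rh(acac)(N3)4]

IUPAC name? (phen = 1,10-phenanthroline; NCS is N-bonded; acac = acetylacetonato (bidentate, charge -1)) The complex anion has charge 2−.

diisothiocyanatobis(1,10-phenanthroline)iridium(IV) (acetylacetonato)tetraazidorhodate(III)

Both ions are complex: the cation is named first with the plain metal name, the anion second with the -ate form; each ion's ligands are alphabetised independently.
The complex anion is given as 2−; its ligand charges sum to -5, so Rh = +3.
A 1:1 salt means the cation carries the equal and opposite charge, 2+.
Cation: ligand charges sum to -2; for the ion to be 2+, Ir = +4.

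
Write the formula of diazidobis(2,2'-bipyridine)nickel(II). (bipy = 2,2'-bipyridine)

Ligands: 2 azido (N3, -1), 2 2,2'-bipyridine (bipy, neutral). Ligand charge sum = -2.
With Ni in oxidation state +2, the complex ion is [Ni...].

[Ni(bipy)2(N3)2]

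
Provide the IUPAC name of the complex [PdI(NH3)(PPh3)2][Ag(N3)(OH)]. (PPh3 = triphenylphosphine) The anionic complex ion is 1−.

ammineiodobis(triphenylphosphine)palladium(II) azidohydroxoargentate(I)

The complex anion is given as 1−; its ligand charges sum to -2, so Ag = +1.
A 1:1 salt means the cation carries the equal and opposite charge, 1+.
Cation: ligand charges sum to -1; for the ion to be 1+, Pd = +2.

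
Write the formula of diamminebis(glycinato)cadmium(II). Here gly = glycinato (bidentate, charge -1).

Ligands: 2 ammine (NH3, neutral), 2 glycinato (gly, -1). Ligand charge sum = -2.
With Cd in oxidation state +2, the complex ion is [Cd...].

[Cd(gly)2(NH3)2]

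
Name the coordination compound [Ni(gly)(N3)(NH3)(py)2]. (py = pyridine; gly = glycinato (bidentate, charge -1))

There is no counter-ion, so the complex is neutral overall.
Ligand charges: 2×pyridine (neutral), 1×glycinato (-1 each), 1×azido (-1 each), 1×ammine (neutral); total -2. So Ni + (-2) = 0, giving Ni = +2.
Ligands are named alphabetically: ammine before azido before glycinato before pyridine.

ammineazido(glycinato)bis(pyridine)nickel(II)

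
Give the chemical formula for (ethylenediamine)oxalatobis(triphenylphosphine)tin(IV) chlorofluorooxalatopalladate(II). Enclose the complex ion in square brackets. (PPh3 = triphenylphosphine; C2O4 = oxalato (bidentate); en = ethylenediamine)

[Sn(C2O4)(en)(PPh3)2][Pd(C2O4)ClF]

Cation [Sn…]: ligand charges -2, Sn(IV) ⇒ ion charge 2+.
Anion [Pd…]: ligand charges -4, Pd(II) ⇒ ion charge 2−.
One 2+ cation balances one 2− anion.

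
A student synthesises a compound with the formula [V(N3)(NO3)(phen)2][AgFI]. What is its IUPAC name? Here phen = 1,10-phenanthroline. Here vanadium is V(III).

Both ions are complex: the cation is named first with the plain metal name, the anion second with the -ate form; each ion's ligands are alphabetised independently.
V is given as +3; the cation's ligand charges sum to -2, so the complex cation is 1+.
A 1:1 salt means the anion carries the equal and opposite charge, 1−.
Anion: ligand charges sum to -2; for the ion to be 1−, Ag = +1.

azidonitratobis(1,10-phenanthroline)vanadium(III) fluoroiodoargentate(I)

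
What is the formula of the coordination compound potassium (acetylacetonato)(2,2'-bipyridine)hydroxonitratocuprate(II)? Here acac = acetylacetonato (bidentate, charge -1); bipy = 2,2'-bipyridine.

K[Cu(acac)(bipy)(NO3)(OH)]

Ligands: 1 acetylacetonato (acac, -1), 1 nitrato (NO3, -1), 1 2,2'-bipyridine (bipy, neutral), 1 hydroxo (OH, -1). Ligand charge sum = -3.
With Cu in oxidation state +2, the complex ion is [Cu...]^1−.
Charge balance with potassium (+1) requires 1 complex ion per 1 potassium.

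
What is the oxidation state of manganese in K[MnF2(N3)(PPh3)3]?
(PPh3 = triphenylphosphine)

1 potassium outside the brackets (+1 each) → the complex ion is 1−.
Ligand charges: 1×N3 = -1; 2×F = -2; 3×PPh3 neutral; sum -3.
Mn + (-3) = 1− ⇒ Mn is +2.

+2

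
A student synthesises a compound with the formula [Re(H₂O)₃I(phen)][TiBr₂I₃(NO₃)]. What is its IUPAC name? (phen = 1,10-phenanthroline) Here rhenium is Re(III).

Re is given as +3; the cation's ligand charges sum to -1, so the complex cation is 2+.
A 1:1 salt means the anion carries the equal and opposite charge, 2−.
Anion: ligand charges sum to -6; for the ion to be 2−, Ti = +4.

triaquaiodo(1,10-phenanthroline)rhenium(III) dibromotriiodonitratotitanate(IV)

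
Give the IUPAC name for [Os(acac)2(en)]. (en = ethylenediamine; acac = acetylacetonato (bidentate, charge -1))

There is no counter-ion, so the complex is neutral overall.
Ligand charges: 1×ethylenediamine (neutral), 2×acetylacetonato (-1 each); total -2. So Os + (-2) = 0, giving Os = +2.
Ligands are named alphabetically: acetylacetonato before ethylenediamine.

bis(acetylacetonato)(ethylenediamine)osmium(II)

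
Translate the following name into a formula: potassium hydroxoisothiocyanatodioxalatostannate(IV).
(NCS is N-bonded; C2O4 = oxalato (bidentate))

Ligands: 1 hydroxo (OH, -1), 1 isothiocyanato (NCS, -1), 2 oxalato (C2O4, -2). Ligand charge sum = -6.
Charge balance with potassium (+1) requires 1 complex ion per 2 potassium.

K2[Sn(C2O4)2(NCS)(OH)]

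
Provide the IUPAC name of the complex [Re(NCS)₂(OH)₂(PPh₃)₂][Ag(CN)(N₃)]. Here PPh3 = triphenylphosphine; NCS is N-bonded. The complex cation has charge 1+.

Both ions are complex: the cation is named first with the plain metal name, the anion second with the -ate form; each ion's ligands are alphabetised independently.
The complex cation is given as 1+; its ligand charges sum to -4, so Re = +5.
A 1:1 salt means the anion carries the equal and opposite charge, 1−.
Anion: ligand charges sum to -2; for the ion to be 1−, Ag = +1.

dihydroxodiisothiocyanatobis(triphenylphosphine)rhenium(V) azidocyanoargentate(I)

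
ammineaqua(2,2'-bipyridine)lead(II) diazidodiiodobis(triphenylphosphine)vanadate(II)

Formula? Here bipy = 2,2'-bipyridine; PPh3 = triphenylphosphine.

[Pb(bipy)(H2O)(NH3)][VI2(N3)2(PPh3)2]

Cation [Pb…]: ligand charges 0, Pb(II) ⇒ ion charge 2+.
Anion [V…]: ligand charges -4, V(II) ⇒ ion charge 2−.
One 2+ cation balances one 2− anion.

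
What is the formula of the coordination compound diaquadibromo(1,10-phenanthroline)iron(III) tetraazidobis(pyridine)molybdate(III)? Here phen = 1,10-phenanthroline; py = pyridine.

[FeBr2(H2O)2(phen)][Mo(N3)4(py)2]

Cation [Fe…]: ligand charges -2, Fe(III) ⇒ ion charge 1+.
Anion [Mo…]: ligand charges -4, Mo(III) ⇒ ion charge 1−.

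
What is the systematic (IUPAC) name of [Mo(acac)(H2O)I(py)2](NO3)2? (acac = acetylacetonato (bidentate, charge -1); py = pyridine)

The 2 nitrate counter-ions carry a total charge of -2, so each complex ion is 2+.
Ligand charges: 1×acetylacetonato (-1 each), 1×aqua (neutral), 2×pyridine (neutral), 1×iodo (-1 each); total -2. So Mo + (-2) = 2+, giving Mo = +4.
Ligands are named alphabetically: acetylacetonato before aqua before iodo before pyridine.

(acetylacetonato)aquaiodobis(pyridine)molybdenum(IV) nitrate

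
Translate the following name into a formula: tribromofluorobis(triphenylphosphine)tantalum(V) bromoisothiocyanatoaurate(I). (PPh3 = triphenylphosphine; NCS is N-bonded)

[TaBr3F(PPh3)2][AuBr(NCS)]

Cation [Ta…]: ligand charges -4, Ta(V) ⇒ ion charge 1+.
Anion [Au…]: ligand charges -2, Au(I) ⇒ ion charge 1−.
One 1+ cation balances one 1− anion.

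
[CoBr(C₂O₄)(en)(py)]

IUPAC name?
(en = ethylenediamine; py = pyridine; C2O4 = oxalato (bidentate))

There is no counter-ion, so the complex is neutral overall.
Ligand charges: 1×ethylenediamine (neutral), 1×pyridine (neutral), 1×oxalato (-2 each), 1×bromo (-1 each); total -3. So Co + (-3) = 0, giving Co = +3.
Ligands are named alphabetically: bromo before ethylenediamine before oxalato before pyridine.

bromo(ethylenediamine)oxalato(pyridine)cobalt(III)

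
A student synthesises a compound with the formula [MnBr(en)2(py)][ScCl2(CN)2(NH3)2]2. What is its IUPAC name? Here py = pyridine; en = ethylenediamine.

Both ions are complex: the cation is named first with the plain metal name, the anion second with the -ate form; each ion's ligands are alphabetised independently.
Scandium is always +3 in its complexes; the anion's ligand charges sum to -4, so the complex anion is 1−.
With 2 anions per cation, the cation must be 2×1 = 2+.
Cation: ligand charges sum to -1; for the ion to be 2+, Mn = +3.

bromobis(ethylenediamine)(pyridine)manganese(III) diamminedichlorodicyanoscandate(III)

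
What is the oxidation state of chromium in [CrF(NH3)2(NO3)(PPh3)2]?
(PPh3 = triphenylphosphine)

No counter-ion: the bracketed complex is neutral.
Ligand charges: 1×F = -1; 2×NH3 neutral; 1×NO3 = -1; 2×PPh3 neutral; sum -2.
Cr + (-2) = 0 ⇒ Cr is +2.

+2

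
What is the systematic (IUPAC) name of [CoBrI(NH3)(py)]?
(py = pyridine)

There is no counter-ion, so the complex is neutral overall.
Ligand charges: 1×iodo (-1 each), 1×ammine (neutral), 1×pyridine (neutral), 1×bromo (-1 each); total -2. So Co + (-2) = 0, giving Co = +2.
Ligands are named alphabetically: ammine before bromo before iodo before pyridine.

amminebromoiodo(pyridine)cobalt(II)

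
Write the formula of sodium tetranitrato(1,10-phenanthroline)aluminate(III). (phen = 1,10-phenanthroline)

Na[Al(NO3)4(phen)]

Ligands: 4 nitrato (NO3, -1), 1 1,10-phenanthroline (phen, neutral). Ligand charge sum = -4.
With Al in oxidation state +3, the complex ion is [Al...]^1−.
Charge balance with sodium (+1) requires 1 complex ion per 1 sodium.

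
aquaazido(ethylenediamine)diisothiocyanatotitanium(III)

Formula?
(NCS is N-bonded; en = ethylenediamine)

[Ti(en)(H2O)(N3)(NCS)2]

Ligands: 2 isothiocyanato (NCS, -1), 1 azido (N3, -1), 1 aqua (H2O, neutral), 1 ethylenediamine (en, neutral). Ligand charge sum = -3.
With Ti in oxidation state +3, the complex ion is [Ti...].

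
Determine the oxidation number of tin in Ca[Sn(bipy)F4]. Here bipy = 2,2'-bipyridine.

+2

1 calcium outside the brackets (+2 each) → the complex ion is 2−.
Ligand charges: 1×bipy neutral; 4×F = -4; sum -4.
Sn + (-4) = 2− ⇒ Sn is +2.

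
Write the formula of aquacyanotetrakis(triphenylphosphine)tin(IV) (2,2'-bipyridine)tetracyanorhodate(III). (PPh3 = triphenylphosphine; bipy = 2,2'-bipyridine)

Cation [Sn…]: ligand charges -1, Sn(IV) ⇒ ion charge 3+.
Anion [Rh…]: ligand charges -4, Rh(III) ⇒ ion charge 1−.

[Sn(CN)(H2O)(PPh3)4][Rh(bipy)(CN)4]3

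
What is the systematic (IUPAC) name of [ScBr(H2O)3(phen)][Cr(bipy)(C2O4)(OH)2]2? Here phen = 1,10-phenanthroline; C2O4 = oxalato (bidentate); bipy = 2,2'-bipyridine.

Both ions are complex: the cation is named first with the plain metal name, the anion second with the -ate form; each ion's ligands are alphabetised independently.
Scandium is always +3 in its complexes; the cation's ligand charges sum to -1, so the complex cation is 2+.
With 2 anions per cation, each anion must be 2/2 = 1−.
Anion: ligand charges sum to -4; for the ion to be 1−, Cr = +3.

triaquabromo(1,10-phenanthroline)scandium(III) (2,2'-bipyridine)dihydroxooxalatochromate(III)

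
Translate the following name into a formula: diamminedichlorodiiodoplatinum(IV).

Ligands: 2 ammine (NH3, neutral), 2 chloro (Cl, -1), 2 iodo (I, -1). Ligand charge sum = -4.
With Pt in oxidation state +4, the complex ion is [Pt...].

[PtCl2I2(NH3)2]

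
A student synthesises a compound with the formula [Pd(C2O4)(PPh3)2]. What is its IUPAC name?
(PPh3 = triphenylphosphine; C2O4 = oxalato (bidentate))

oxalatobis(triphenylphosphine)palladium(II)

There is no counter-ion, so the complex is neutral overall.
Ligand charges: 2×triphenylphosphine (neutral), 1×oxalato (-2 each); total -2. So Pd + (-2) = 0, giving Pd = +2.
Ligands are named alphabetically: oxalato before triphenylphosphine.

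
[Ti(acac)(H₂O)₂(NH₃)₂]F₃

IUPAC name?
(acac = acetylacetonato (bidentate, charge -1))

The 3 fluoride counter-ions carry a total charge of -3, so each complex ion is 3+.
Ligand charges: 2×aqua (neutral), 2×ammine (neutral), 1×acetylacetonato (-1 each); total -1. So Ti + (-1) = 3+, giving Ti = +4.
Ligands are named alphabetically: acetylacetonato before ammine before aqua.

(acetylacetonato)diamminediaquatitanium(IV) fluoride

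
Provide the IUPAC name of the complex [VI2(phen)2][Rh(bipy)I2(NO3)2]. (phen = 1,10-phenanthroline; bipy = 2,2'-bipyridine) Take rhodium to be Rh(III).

diiodobis(1,10-phenanthroline)vanadium(III) (2,2'-bipyridine)diiododinitratorhodate(III)

Both ions are complex: the cation is named first with the plain metal name, the anion second with the -ate form; each ion's ligands are alphabetised independently.
Rh is given as +3; the anion's ligand charges sum to -4, so the complex anion is 1−.
A 1:1 salt means the cation carries the equal and opposite charge, 1+.
Cation: ligand charges sum to -2; for the ion to be 1+, V = +3.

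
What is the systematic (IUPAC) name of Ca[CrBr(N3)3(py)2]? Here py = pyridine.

The 1 calcium counter-ion carries a total charge of +2, so each complex ion is 2−.
Ligand charges: 1×bromo (-1 each), 2×pyridine (neutral), 3×azido (-1 each); total -4. So Cr + (-4) = 2−, giving Cr = +2.
The complex ion is anionic, so chromium takes the -ate form chromate(II).

calcium triazidobromobis(pyridine)chromate(II)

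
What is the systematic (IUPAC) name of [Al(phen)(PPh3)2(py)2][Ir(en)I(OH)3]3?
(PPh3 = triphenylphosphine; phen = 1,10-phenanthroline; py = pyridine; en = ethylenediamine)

Both ions are complex: the cation is named first with the plain metal name, the anion second with the -ate form; each ion's ligands are alphabetised independently.
Aluminium is always +3 in its complexes; the cation's ligand charges sum to 0, so the complex cation is 3+.
With 3 anions per cation, each anion must be 3/3 = 1−.
Anion: ligand charges sum to -4; for the ion to be 1−, Ir = +3.

(1,10-phenanthroline)bis(pyridine)bis(triphenylphosphine)aluminium(III) (ethylenediamine)trihydroxoiodoiridate(III)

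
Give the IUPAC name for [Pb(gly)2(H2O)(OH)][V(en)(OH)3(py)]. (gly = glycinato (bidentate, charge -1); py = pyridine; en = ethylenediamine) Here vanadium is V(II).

aquabis(glycinato)hydroxolead(IV) (ethylenediamine)trihydroxo(pyridine)vanadate(II)

V is given as +2; the anion's ligand charges sum to -3, so the complex anion is 1−.
A 1:1 salt means the cation carries the equal and opposite charge, 1+.
Cation: ligand charges sum to -3; for the ion to be 1+, Pb = +4.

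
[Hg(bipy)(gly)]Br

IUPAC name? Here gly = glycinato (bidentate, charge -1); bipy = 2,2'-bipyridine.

The 1 bromide counter-ion carries a total charge of -1, so each complex ion is 1+.
Ligand charges: 1×glycinato (-1 each), 1×2,2'-bipyridine (neutral); total -1. So Hg + (-1) = 1+, giving Hg = +2.
Ligands are named alphabetically: bipyridine before glycinato.

(2,2'-bipyridine)(glycinato)mercury(II) bromide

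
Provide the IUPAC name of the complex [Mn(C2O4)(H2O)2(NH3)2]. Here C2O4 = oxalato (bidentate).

There is no counter-ion, so the complex is neutral overall.
Ligand charges: 2×aqua (neutral), 1×oxalato (-2 each), 2×ammine (neutral); total -2. So Mn + (-2) = 0, giving Mn = +2.
Ligands are named alphabetically: ammine before aqua before oxalato.

diamminediaquaoxalatomanganese(II)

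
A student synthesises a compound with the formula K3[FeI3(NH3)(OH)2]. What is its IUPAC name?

The 3 potassium counter-ions carry a total charge of +3, so each complex ion is 3−.
Ligand charges: 1×ammine (neutral), 2×hydroxo (-1 each), 3×iodo (-1 each); total -5. So Fe + (-5) = 3−, giving Fe = +2.
Ligands are named alphabetically: ammine before hydroxo before iodo.
The complex ion is anionic, so iron takes the -ate form ferrate(II).

potassium amminedihydroxotriiodoferrate(II)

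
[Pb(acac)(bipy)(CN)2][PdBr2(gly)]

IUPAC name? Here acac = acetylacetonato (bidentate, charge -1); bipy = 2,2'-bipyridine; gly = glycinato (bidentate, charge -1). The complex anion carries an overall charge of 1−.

Both ions are complex: the cation is named first with the plain metal name, the anion second with the -ate form; each ion's ligands are alphabetised independently.
The complex anion is given as 1−; its ligand charges sum to -3, so Pd = +2.
A 1:1 salt means the cation carries the equal and opposite charge, 1+.
Cation: ligand charges sum to -3; for the ion to be 1+, Pb = +4.

(acetylacetonato)(2,2'-bipyridine)dicyanolead(IV) dibromo(glycinato)palladate(II)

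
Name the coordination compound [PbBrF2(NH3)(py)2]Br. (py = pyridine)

The 1 bromide counter-ion carries a total charge of -1, so each complex ion is 1+.
Ligand charges: 1×bromo (-1 each), 2×pyridine (neutral), 2×fluoro (-1 each), 1×ammine (neutral); total -3. So Pb + (-3) = 1+, giving Pb = +4.
Ligands are named alphabetically: ammine before bromo before fluoro before pyridine.

amminebromodifluorobis(pyridine)lead(IV) bromide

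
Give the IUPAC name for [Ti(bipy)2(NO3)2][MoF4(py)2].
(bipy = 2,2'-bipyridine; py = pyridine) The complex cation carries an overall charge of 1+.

bis(2,2'-bipyridine)dinitratotitanium(III) tetrafluorobis(pyridine)molybdate(III)

Both ions are complex: the cation is named first with the plain metal name, the anion second with the -ate form; each ion's ligands are alphabetised independently.
The complex cation is given as 1+; its ligand charges sum to -2, so Ti = +3.
A 1:1 salt means the anion carries the equal and opposite charge, 1−.
Anion: ligand charges sum to -4; for the ion to be 1−, Mo = +3.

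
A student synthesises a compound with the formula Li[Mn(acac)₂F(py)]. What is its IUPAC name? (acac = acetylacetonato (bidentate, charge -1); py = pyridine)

The 1 lithium counter-ion carries a total charge of +1, so each complex ion is 1−.
Ligand charges: 2×acetylacetonato (-1 each), 1×pyridine (neutral), 1×fluoro (-1 each); total -3. So Mn + (-3) = 1−, giving Mn = +2.
The complex ion is anionic, so manganese takes the -ate form manganate(II).

lithium bis(acetylacetonato)fluoro(pyridine)manganate(II)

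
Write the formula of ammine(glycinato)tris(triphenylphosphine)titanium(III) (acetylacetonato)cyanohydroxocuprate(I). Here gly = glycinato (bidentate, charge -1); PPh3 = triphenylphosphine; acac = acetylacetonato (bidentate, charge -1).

Cation [Ti…]: ligand charges -1, Ti(III) ⇒ ion charge 2+.
Anion [Cu…]: ligand charges -3, Cu(I) ⇒ ion charge 2−.

[Ti(gly)(NH3)(PPh3)3][Cu(acac)(CN)(OH)]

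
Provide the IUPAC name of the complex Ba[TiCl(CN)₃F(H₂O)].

barium aquachlorotricyanofluorotitanate(III)

The 1 barium counter-ion carries a total charge of +2, so each complex ion is 2−.
Ligand charges: 1×chloro (-1 each), 1×fluoro (-1 each), 1×aqua (neutral), 3×cyano (-1 each); total -5. So Ti + (-5) = 2−, giving Ti = +3.
Ligands are named alphabetically: aqua before chloro before cyano before fluoro.
The complex ion is anionic, so titanium takes the -ate form titanate(III).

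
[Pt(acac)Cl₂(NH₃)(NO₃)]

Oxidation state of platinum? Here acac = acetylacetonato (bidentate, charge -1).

No counter-ion: the bracketed complex is neutral.
Ligand charges: 1×NO3 = -1; 1×acac = -1; 2×Cl = -2; 1×NH3 neutral; sum -4.
Pt + (-4) = 0 ⇒ Pt is +4.

+4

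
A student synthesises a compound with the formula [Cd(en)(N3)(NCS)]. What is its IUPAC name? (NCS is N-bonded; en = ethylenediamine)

There is no counter-ion, so the complex is neutral overall.
Ligand charges: 1×isothiocyanato (-1 each), 1×azido (-1 each), 1×ethylenediamine (neutral); total -2. So Cd + (-2) = 0, giving Cd = +2.
Ligands are named alphabetically: azido before ethylenediamine before isothiocyanato.

azido(ethylenediamine)isothiocyanatocadmium(II)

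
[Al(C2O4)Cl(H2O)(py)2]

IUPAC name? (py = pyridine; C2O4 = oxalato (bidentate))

aquachlorooxalatobis(pyridine)aluminium(III)

There is no counter-ion, so the complex is neutral overall.
Ligand charges: 2×pyridine (neutral), 1×chloro (-1 each), 1×oxalato (-2 each), 1×aqua (neutral); total -3. So Al + (-3) = 0, giving Al = +3.
Ligands are named alphabetically: aqua before chloro before oxalato before pyridine.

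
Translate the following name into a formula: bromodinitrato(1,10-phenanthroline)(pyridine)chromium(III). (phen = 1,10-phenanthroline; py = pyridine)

Ligands: 1 bromo (Br, -1), 1 1,10-phenanthroline (phen, neutral), 2 nitrato (NO3, -1), 1 pyridine (py, neutral). Ligand charge sum = -3.
With Cr in oxidation state +3, the complex ion is [Cr...].

[CrBr(NO3)2(phen)(py)]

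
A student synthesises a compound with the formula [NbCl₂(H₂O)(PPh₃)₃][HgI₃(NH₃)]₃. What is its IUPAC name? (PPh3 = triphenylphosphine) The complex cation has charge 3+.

aquadichlorotris(triphenylphosphine)niobium(V) amminetriiodomercurate(II)

The complex cation is given as 3+; its ligand charges sum to -2, so Nb = +5.
With 3 anions per cation, each anion must be 3/3 = 1−.
Anion: ligand charges sum to -3; for the ion to be 1−, Hg = +2.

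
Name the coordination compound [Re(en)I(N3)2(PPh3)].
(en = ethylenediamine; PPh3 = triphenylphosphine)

There is no counter-ion, so the complex is neutral overall.
Ligand charges: 1×iodo (-1 each), 1×ethylenediamine (neutral), 2×azido (-1 each), 1×triphenylphosphine (neutral); total -3. So Re + (-3) = 0, giving Re = +3.
Ligands are named alphabetically: azido before ethylenediamine before iodo before triphenylphosphine.

diazido(ethylenediamine)iodo(triphenylphosphine)rhenium(III)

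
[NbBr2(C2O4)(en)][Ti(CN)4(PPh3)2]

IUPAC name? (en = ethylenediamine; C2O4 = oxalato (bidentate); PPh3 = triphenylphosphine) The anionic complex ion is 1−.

dibromo(ethylenediamine)oxalatoniobium(V) tetracyanobis(triphenylphosphine)titanate(III)

The complex anion is given as 1−; its ligand charges sum to -4, so Ti = +3.
A 1:1 salt means the cation carries the equal and opposite charge, 1+.
Cation: ligand charges sum to -4; for the ion to be 1+, Nb = +5.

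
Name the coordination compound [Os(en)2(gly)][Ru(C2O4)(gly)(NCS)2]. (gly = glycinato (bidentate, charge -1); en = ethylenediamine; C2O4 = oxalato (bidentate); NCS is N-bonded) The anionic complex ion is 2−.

bis(ethylenediamine)(glycinato)osmium(III) (glycinato)diisothiocyanatooxalatoruthenate(III)

Both ions are complex: the cation is named first with the plain metal name, the anion second with the -ate form; each ion's ligands are alphabetised independently.
The complex anion is given as 2−; its ligand charges sum to -5, so Ru = +3.
A 1:1 salt means the cation carries the equal and opposite charge, 2+.
Cation: ligand charges sum to -1; for the ion to be 2+, Os = +3.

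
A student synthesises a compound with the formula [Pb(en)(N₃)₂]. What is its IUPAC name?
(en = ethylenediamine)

There is no counter-ion, so the complex is neutral overall.
Ligand charges: 2×azido (-1 each), 1×ethylenediamine (neutral); total -2. So Pb + (-2) = 0, giving Pb = +2.
Ligands are named alphabetically: azido before ethylenediamine.

diazido(ethylenediamine)lead(II)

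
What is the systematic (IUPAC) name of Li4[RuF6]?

lithium hexafluororuthenate(II)

The 4 lithium counter-ions carry a total charge of +4, so each complex ion is 4−.
Ligand charges: 6×fluoro (-1 each); total -6. So Ru + (-6) = 4−, giving Ru = +2.
The complex ion is anionic, so ruthenium takes the -ate form ruthenate(II).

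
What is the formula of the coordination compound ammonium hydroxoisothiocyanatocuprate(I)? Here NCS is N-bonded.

NH4[Cu(NCS)(OH)]

Ligands: 1 hydroxo (OH, -1), 1 isothiocyanato (NCS, -1). Ligand charge sum = -2.
With Cu in oxidation state +1, the complex ion is [Cu...]^1−.
Charge balance with ammonium (+1) requires 1 complex ion per 1 ammonium.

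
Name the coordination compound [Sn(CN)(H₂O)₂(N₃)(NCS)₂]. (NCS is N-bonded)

There is no counter-ion, so the complex is neutral overall.
Ligand charges: 1×azido (-1 each), 2×aqua (neutral), 2×isothiocyanato (-1 each), 1×cyano (-1 each); total -4. So Sn + (-4) = 0, giving Sn = +4.
Ligands are named alphabetically: aqua before azido before cyano before isothiocyanato.

diaquaazidocyanodiisothiocyanatotin(IV)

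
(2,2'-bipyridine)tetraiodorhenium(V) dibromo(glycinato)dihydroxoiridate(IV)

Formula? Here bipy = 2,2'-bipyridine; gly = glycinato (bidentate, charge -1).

Cation [Re…]: ligand charges -4, Re(V) ⇒ ion charge 1+.
Anion [Ir…]: ligand charges -5, Ir(IV) ⇒ ion charge 1−.

[Re(bipy)I4][IrBr2(gly)(OH)2]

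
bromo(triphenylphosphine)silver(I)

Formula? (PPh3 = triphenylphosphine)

[AgBr(PPh3)]

Ligands: 1 bromo (Br, -1), 1 triphenylphosphine (PPh3, neutral). Ligand charge sum = -1.
With Ag in oxidation state +1, the complex ion is [Ag...].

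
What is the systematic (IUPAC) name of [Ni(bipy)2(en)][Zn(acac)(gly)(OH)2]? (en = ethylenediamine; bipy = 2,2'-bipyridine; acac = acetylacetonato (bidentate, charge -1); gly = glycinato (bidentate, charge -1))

Both ions are complex: the cation is named first with the plain metal name, the anion second with the -ate form; each ion's ligands are alphabetised independently.
Zinc is always +2 in its complexes; the anion's ligand charges sum to -4, so the complex anion is 2−.
A 1:1 salt means the cation carries the equal and opposite charge, 2+.
Cation: ligand charges sum to 0; for the ion to be 2+, Ni = +2.

bis(2,2'-bipyridine)(ethylenediamine)nickel(II) (acetylacetonato)(glycinato)dihydroxozincate(II)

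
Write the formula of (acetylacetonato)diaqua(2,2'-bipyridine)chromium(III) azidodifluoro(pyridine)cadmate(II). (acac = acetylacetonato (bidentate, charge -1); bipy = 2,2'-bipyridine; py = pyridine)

Cation [Cr…]: ligand charges -1, Cr(III) ⇒ ion charge 2+.
Anion [Cd…]: ligand charges -3, Cd(II) ⇒ ion charge 1−.

[Cr(acac)(bipy)(H2O)2][CdF2(N3)(py)]2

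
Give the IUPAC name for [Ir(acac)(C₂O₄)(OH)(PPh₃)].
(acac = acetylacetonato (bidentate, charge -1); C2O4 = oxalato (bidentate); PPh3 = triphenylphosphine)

There is no counter-ion, so the complex is neutral overall.
Ligand charges: 1×acetylacetonato (-1 each), 1×oxalato (-2 each), 1×hydroxo (-1 each), 1×triphenylphosphine (neutral); total -4. So Ir + (-4) = 0, giving Ir = +4.
Ligands are named alphabetically: acetylacetonato before hydroxo before oxalato before triphenylphosphine.

(acetylacetonato)hydroxooxalato(triphenylphosphine)iridium(IV)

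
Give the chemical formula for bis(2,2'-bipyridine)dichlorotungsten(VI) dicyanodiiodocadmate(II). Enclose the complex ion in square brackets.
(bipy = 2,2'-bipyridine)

Cation [W…]: ligand charges -2, W(VI) ⇒ ion charge 4+.
Anion [Cd…]: ligand charges -4, Cd(II) ⇒ ion charge 2−.
One 4+ cation requires 2 of the 2− anion.

[W(bipy)2Cl2][Cd(CN)2I2]2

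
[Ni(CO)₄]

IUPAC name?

There is no counter-ion, so the complex is neutral overall.
Ligand charges: 4×carbonyl (neutral); total 0. So Ni + (0) = 0, giving Ni = 0.

tetracarbonylnickel(0)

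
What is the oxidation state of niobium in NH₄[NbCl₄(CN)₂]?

+5

1 ammonium outside the brackets (+1 each) → the complex ion is 1−.
Ligand charges: 2×CN = -2; 4×Cl = -4; sum -6.
Nb + (-6) = 1− ⇒ Nb is +5.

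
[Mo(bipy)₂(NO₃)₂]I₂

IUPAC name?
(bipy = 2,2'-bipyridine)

bis(2,2'-bipyridine)dinitratomolybdenum(IV) iodide

The 2 iodide counter-ions carry a total charge of -2, so each complex ion is 2+.
Ligand charges: 2×nitrato (-1 each), 2×2,2'-bipyridine (neutral); total -2. So Mo + (-2) = 2+, giving Mo = +4.
Ligands are named alphabetically: bipyridine before nitrato.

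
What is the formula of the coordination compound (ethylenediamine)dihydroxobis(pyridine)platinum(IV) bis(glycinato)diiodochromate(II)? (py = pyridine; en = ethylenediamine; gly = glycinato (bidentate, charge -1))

[Pt(en)(OH)2(py)2][Cr(gly)2I2]

Cation [Pt…]: ligand charges -2, Pt(IV) ⇒ ion charge 2+.
Anion [Cr…]: ligand charges -4, Cr(II) ⇒ ion charge 2−.
One 2+ cation balances one 2− anion.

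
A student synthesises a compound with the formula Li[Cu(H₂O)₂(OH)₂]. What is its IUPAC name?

lithium diaquadihydroxocuprate(I)

The 1 lithium counter-ion carries a total charge of +1, so each complex ion is 1−.
Ligand charges: 2×hydroxo (-1 each), 2×aqua (neutral); total -2. So Cu + (-2) = 1−, giving Cu = +1.
Ligands are named alphabetically: aqua before hydroxo.
The complex ion is anionic, so copper takes the -ate form cuprate(I).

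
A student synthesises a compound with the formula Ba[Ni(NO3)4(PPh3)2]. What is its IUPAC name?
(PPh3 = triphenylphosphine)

barium tetranitratobis(triphenylphosphine)nickelate(II)

The 1 barium counter-ion carries a total charge of +2, so each complex ion is 2−.
Ligand charges: 2×triphenylphosphine (neutral), 4×nitrato (-1 each); total -4. So Ni + (-4) = 2−, giving Ni = +2.
The complex ion is anionic, so nickel takes the -ate form nickelate(II).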